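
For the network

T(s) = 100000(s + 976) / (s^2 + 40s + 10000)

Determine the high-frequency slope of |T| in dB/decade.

-20 dB/decade

Each pole contributes −20 dB/decade at high frequency; each zero contributes +20 dB/decade.
Net: 1 zero(s) − 2 pole(s) → -20 dB/decade.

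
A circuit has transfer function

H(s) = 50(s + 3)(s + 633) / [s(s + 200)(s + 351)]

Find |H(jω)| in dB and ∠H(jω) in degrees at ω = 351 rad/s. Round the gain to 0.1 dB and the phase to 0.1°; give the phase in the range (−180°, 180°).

-14.9 dB, -76.8°

At s = jω = j351:
zero (s+3): 3 + j351 → |·| = √(3²+351²) = √123210 ≈ 351.01, ∠ = arctan(351/3) ≈ 89.51°
zero (s+633): 633 + j351 → |·| = √(633²+351²) = √523890 ≈ 723.8, ∠ = arctan(351/633) ≈ 29.01°
pole (s+200): 200 + j351 → |·| = √(200²+351²) = √163201 ≈ 403.98, ∠ = arctan(351/200) ≈ 60.33°
pole (s+351): 351 + j351 → |·| = √(351²+351²) = √246402 ≈ 496.39, ∠ = arctan(351/351) ≈ 45.00°
pole at origin: |s| = 351, ∠ = 90.00° (in denominator)
|H| = 50 · 2.5406e+05 / 7.0387e+07 ≈ 0.18047
Gain = 20 log₁₀(0.18047) ≈ -14.87 dB
∠H = 118.52° − 195.33° = -76.81°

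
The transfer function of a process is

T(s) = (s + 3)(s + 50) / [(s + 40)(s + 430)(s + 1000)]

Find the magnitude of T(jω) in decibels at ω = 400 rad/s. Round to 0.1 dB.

-64.0 dB

At s = jω = j400:
zero (s+3): 3 + j400 → |·| = √(3²+400²) = √160009 ≈ 400.01, ∠ = arctan(400/3) ≈ 89.57°
zero (s+50): 50 + j400 → |·| = √(50²+400²) = √162500 ≈ 403.11, ∠ = arctan(400/50) ≈ 82.87°
pole (s+40): 40 + j400 → |·| = √(40²+400²) = √161600 ≈ 402, ∠ = arctan(400/40) ≈ 84.29°
pole (s+430): 430 + j400 → |·| = √(430²+400²) = √344900 ≈ 587.28, ∠ = arctan(400/430) ≈ 42.93°
pole (s+1000): 1000 + j400 → |·| = √(1000²+400²) = √1160000 ≈ 1077, ∠ = arctan(400/1000) ≈ 21.80°
|T| = 1 · 1.6125e+05 / 2.5427e+08 ≈ 0.00063417
Gain = 20 log₁₀(0.00063417) ≈ -63.96 dB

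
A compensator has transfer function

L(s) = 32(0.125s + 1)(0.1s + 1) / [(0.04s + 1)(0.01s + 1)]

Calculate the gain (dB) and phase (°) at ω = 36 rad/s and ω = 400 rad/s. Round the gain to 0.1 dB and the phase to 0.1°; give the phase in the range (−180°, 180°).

At ω = 36 rad/s:
zero (1 + j36·0.125) = 1 + j4.5 → |·| ≈ 4.6098, ∠ ≈ 77.47°
zero (1 + j36·0.1) = 1 + j3.6 → |·| ≈ 3.7363, ∠ ≈ 74.48°
pole (1 + j36·0.04) = 1 + j1.44 → |·| ≈ 1.7532, ∠ ≈ 55.22°
pole (1 + j36·0.01) = 1 + j0.36 → |·| ≈ 1.0628, ∠ ≈ 19.80°
|L| = 32 · 4.6098 · 3.7363 / (1.7532 · 1.0628) ≈ 295.79
Gain = 20 log₁₀(295.79) ≈ 49.42 dB
∠L = (77.47° + 74.48°) − (55.22° + 19.80°) = 76.93°

At ω = 400 rad/s:
zero (1 + j400·0.125) = 1 + j50 → |·| ≈ 50.01, ∠ ≈ 88.85°
zero (1 + j400·0.1) = 1 + j40 → |·| ≈ 40.012, ∠ ≈ 88.57°
pole (1 + j400·0.04) = 1 + j16 → |·| ≈ 16.031, ∠ ≈ 86.42°
pole (1 + j400·0.01) = 1 + j4 → |·| ≈ 4.1231, ∠ ≈ 75.96°
|L| = 32 · 50.01 · 40.012 / (16.031 · 4.1231) ≈ 968.75
Gain = 20 log₁₀(968.75) ≈ 59.72 dB
∠L = (88.85° + 88.57°) − (86.42° + 75.96°) = 15.04°

ω = 36: 49.4 dB, 76.9°; ω = 400: 59.7 dB, 15.0°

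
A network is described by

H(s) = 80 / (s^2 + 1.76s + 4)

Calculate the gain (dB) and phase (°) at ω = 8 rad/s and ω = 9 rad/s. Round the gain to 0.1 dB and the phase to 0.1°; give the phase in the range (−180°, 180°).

ω = 8: 2.3 dB, -166.8°; ω = 9: 0.2 dB, -168.4°

At s = jω = j8:
quadratic: (j8)² + 1.76·j8 + 4 = -60 + j14.08 → |·| ≈ 61.63, ∠ ≈ 166.79°
|H| = 80 / 61.63 ≈ 1.2981
Gain = 20 log₁₀(1.2981) ≈ 2.27 dB
∠H = 0.00° − 166.79° = -166.79°

At s = jω = j9:
quadratic: (j9)² + 1.76·j9 + 4 = -77 + j15.84 → |·| ≈ 78.612, ∠ ≈ 168.38°
|H| = 80 / 78.612 ≈ 1.0177
Gain = 20 log₁₀(1.0177) ≈ 0.15 dB
∠H = 0.00° − 168.38° = -168.38°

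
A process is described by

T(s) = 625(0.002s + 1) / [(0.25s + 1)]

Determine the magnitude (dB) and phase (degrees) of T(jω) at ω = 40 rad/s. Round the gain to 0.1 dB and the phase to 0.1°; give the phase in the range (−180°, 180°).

At ω = 40 rad/s:
zero (1 + j40·0.002) = 1 + j0.08 → |·| ≈ 1.0032, ∠ ≈ 4.57°
pole (1 + j40·0.25) = 1 + j10 → |·| ≈ 10.05, ∠ ≈ 84.29°
|T| = 625 · 1.0032 / (10.05) ≈ 62.388
Gain = 20 log₁₀(62.388) ≈ 35.90 dB
∠T = (4.57°) − (84.29°) = -79.72°

35.9 dB, -79.7°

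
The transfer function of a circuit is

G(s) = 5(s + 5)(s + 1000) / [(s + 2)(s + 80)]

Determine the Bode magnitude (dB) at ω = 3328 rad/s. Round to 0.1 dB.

At s = jω = j3328:
zero (s+5): 5 + j3328 → |·| = √(5²+3328²) = √11075609 ≈ 3328, ∠ = arctan(3328/5) ≈ 89.91°
zero (s+1000): 1000 + j3328 → |·| = √(1000²+3328²) = √12075584 ≈ 3475, ∠ = arctan(3328/1000) ≈ 73.28°
pole (s+2): 2 + j3328 → |·| = √(2²+3328²) = √11075588 ≈ 3328, ∠ = arctan(3328/2) ≈ 89.97°
pole (s+80): 80 + j3328 → |·| = √(80²+3328²) = √11081984 ≈ 3329, ∠ = arctan(3328/80) ≈ 88.62°
|G| = 5 · 1.1565e+07 / 1.1079e+07 ≈ 5.2193
Gain = 20 log₁₀(5.2193) ≈ 14.35 dB

14.4 dB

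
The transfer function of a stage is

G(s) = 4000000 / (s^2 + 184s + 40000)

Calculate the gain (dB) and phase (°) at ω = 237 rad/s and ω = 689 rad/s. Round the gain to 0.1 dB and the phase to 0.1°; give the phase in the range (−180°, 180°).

ω = 237: 38.7 dB, -110.3°; ω = 689: 18.9 dB, -163.7°

At s = jω = j237:
quadratic: (j237)² + 184·j237 + 40000 = -16169 + j43608 → |·| ≈ 46509, ∠ ≈ 110.34°
|G| = 4000000 / 46509 ≈ 86.005
Gain = 20 log₁₀(86.005) ≈ 38.69 dB
∠G = 0.00° − 110.34° = -110.34°

At s = jω = j689:
quadratic: (j689)² + 184·j689 + 40000 = -434721 + j126776 → |·| ≈ 4.5283e+05, ∠ ≈ 163.74°
|G| = 4000000 / 4.5283e+05 ≈ 8.8333
Gain = 20 log₁₀(8.8333) ≈ 18.92 dB
∠G = 0.00° − 163.74° = -163.74°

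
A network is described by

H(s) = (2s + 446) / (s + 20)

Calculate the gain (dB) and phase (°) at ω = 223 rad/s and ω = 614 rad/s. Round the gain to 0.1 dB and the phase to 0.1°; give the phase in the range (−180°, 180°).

Substitute s = j223:
Numerator: 2(j223) + 446 = 446 + j446
Denominator: (j223) + 20 = 20 + j223
|N| = √(446² + 446²) ≈ 630.74, ∠N ≈ 45.00°
|D| = √(20² + 223²) ≈ 223.9, ∠D ≈ 84.88°
|H| = 630.74 / 223.9 ≈ 2.8171
Gain = 20 log₁₀(2.8171) ≈ 9.00 dB
∠H = 45.00° − 84.88° = -39.88°

Substitute s = j614:
Numerator: 2(j614) + 446 = 446 + j1228
Denominator: (j614) + 20 = 20 + j614
|N| = √(446² + 1228²) ≈ 1306.5, ∠N ≈ 70.04°
|D| = √(20² + 614²) ≈ 614.33, ∠D ≈ 88.13°
|H| = 1306.5 / 614.33 ≈ 2.1267
Gain = 20 log₁₀(2.1267) ≈ 6.55 dB
∠H = 70.04° − 88.13° = -18.09°

ω = 223: 9.0 dB, -39.9°; ω = 614: 6.6 dB, -18.1°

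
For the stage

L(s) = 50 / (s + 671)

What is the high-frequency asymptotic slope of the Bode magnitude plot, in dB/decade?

Each pole contributes −20 dB/decade at high frequency; each zero contributes +20 dB/decade.
Net: 0 zero(s) − 1 pole(s) → -20 dB/decade.

-20 dB/decade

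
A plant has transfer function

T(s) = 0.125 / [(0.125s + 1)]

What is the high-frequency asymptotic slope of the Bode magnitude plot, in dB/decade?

-20 dB/decade

Each pole contributes −20 dB/decade at high frequency; each zero contributes +20 dB/decade.
Net: 0 zero(s) − 1 pole(s) → -20 dB/decade.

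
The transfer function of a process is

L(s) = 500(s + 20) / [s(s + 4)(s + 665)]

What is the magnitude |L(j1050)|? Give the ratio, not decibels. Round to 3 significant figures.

0.000383

At s = jω = j1050:
zero (s+20): 20 + j1050 → |·| = √(20²+1050²) = √1102900 ≈ 1050.2, ∠ = arctan(1050/20) ≈ 88.91°
pole (s+4): 4 + j1050 → |·| = √(4²+1050²) = √1102516 ≈ 1050, ∠ = arctan(1050/4) ≈ 89.78°
pole (s+665): 665 + j1050 → |·| = √(665²+1050²) = √1544725 ≈ 1242.9, ∠ = arctan(1050/665) ≈ 57.65°
pole at origin: |s| = 1050, ∠ = 90.00° (in denominator)
|L| = 500 · 1050.2 / 1.3703e+09 ≈ 0.0003832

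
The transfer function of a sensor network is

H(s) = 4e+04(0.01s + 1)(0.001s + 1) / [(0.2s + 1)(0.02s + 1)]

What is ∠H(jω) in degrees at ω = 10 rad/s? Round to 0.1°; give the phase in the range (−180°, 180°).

-68.5°

At ω = 10 rad/s:
zero (1 + j10·0.01) = 1 + j0.1 → |·| ≈ 1.005, ∠ ≈ 5.71°
zero (1 + j10·0.001) = 1 + j0.01 → |·| ≈ 1, ∠ ≈ 0.57°
pole (1 + j10·0.2) = 1 + j2 → |·| ≈ 2.2361, ∠ ≈ 63.43°
pole (1 + j10·0.02) = 1 + j0.2 → |·| ≈ 1.0198, ∠ ≈ 11.31°
∠H = (5.71° + 0.57°) − (63.43° + 11.31°) = -68.46°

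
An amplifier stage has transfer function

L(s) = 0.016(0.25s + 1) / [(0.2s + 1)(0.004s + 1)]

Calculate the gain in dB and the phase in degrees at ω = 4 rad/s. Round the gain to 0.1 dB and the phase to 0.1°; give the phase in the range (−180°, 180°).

At ω = 4 rad/s:
zero (1 + j4·0.25) = 1 + j1 → |·| ≈ 1.4142, ∠ ≈ 45.00°
pole (1 + j4·0.2) = 1 + j0.8 → |·| ≈ 1.2806, ∠ ≈ 38.66°
pole (1 + j4·0.004) = 1 + j0.016 → |·| ≈ 1.0001, ∠ ≈ 0.92°
|L| = 0.016 · 1.4142 / (1.2806 · 1.0001) ≈ 0.017667
Gain = 20 log₁₀(0.017667) ≈ -35.06 dB
∠L = (45.00°) − (38.66° + 0.92°) = 5.42°

-35.1 dB, 5.4°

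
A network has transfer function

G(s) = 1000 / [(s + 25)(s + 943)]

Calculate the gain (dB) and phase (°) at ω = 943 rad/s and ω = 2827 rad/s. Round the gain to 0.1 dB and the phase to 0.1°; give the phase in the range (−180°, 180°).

ω = 943: -62.0 dB, -133.5°; ω = 2827: -78.5 dB, -161.0°

At s = jω = j943:
pole (s+25): 25 + j943 → |·| = √(25²+943²) = √889874 ≈ 943.33, ∠ = arctan(943/25) ≈ 88.48°
pole (s+943): 943 + j943 → |·| = √(943²+943²) = √1778498 ≈ 1333.6, ∠ = arctan(943/943) ≈ 45.00°
|G| = 1000 / 1.258e+06 ≈ 0.00079491
Gain = 20 log₁₀(0.00079491) ≈ -61.99 dB
∠G = 0.00° − 133.48° = -133.48°

At s = jω = j2827:
pole (s+25): 25 + j2827 → |·| = √(25²+2827²) = √7992554 ≈ 2827.1, ∠ = arctan(2827/25) ≈ 89.49°
pole (s+943): 943 + j2827 → |·| = √(943²+2827²) = √8881178 ≈ 2980.1, ∠ = arctan(2827/943) ≈ 71.55°
|G| = 1000 / 8.425e+06 ≈ 0.00011869
Gain = 20 log₁₀(0.00011869) ≈ -78.51 dB
∠G = 0.00° − 161.04° = -161.04°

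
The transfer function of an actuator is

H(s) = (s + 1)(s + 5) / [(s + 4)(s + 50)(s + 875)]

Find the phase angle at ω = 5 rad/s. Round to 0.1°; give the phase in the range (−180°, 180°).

At s = jω = j5:
zero (s+1): 1 + j5 → |·| = √(1²+5²) = √26 ≈ 5.099, ∠ = arctan(5/1) ≈ 78.69°
zero (s+5): 5 + j5 → |·| = √(5²+5²) = √50 ≈ 7.0711, ∠ = arctan(5/5) ≈ 45.00°
pole (s+4): 4 + j5 → |·| = √(4²+5²) = √41 ≈ 6.4031, ∠ = arctan(5/4) ≈ 51.34°
pole (s+50): 50 + j5 → |·| = √(50²+5²) = √2525 ≈ 50.249, ∠ = arctan(5/50) ≈ 5.71°
pole (s+875): 875 + j5 → |·| = √(875²+5²) = √765650 ≈ 875.01, ∠ = arctan(5/875) ≈ 0.33°
∠H = 123.69° − 57.38° = 66.31°

66.3°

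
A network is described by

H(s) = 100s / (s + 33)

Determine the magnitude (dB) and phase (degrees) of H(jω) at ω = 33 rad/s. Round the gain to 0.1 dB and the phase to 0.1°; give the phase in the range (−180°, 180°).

37.0 dB, 45.0°

At s = jω = j33:
zero at origin: s = j33 → |·| = 33, ∠ = 90.00°
pole (s+33): 33 + j33 → |·| = √(33²+33²) = √2178 ≈ 46.669, ∠ = arctan(33/33) ≈ 45.00°
|H| = 100 · 33 / 46.669 ≈ 70.711
Gain = 20 log₁₀(70.711) ≈ 36.99 dB
∠H = 90.00° − 45.00° = 45.00°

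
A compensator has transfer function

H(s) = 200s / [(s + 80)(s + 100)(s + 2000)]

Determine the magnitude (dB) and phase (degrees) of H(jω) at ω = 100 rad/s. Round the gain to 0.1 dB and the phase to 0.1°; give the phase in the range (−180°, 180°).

At s = jω = j100:
zero at origin: s = j100 → |·| = 100, ∠ = 90.00°
pole (s+80): 80 + j100 → |·| = √(80²+100²) = √16400 ≈ 128.06, ∠ = arctan(100/80) ≈ 51.34°
pole (s+100): 100 + j100 → |·| = √(100²+100²) = √20000 ≈ 141.42, ∠ = arctan(100/100) ≈ 45.00°
pole (s+2000): 2000 + j100 → |·| = √(2000²+100²) = √4010000 ≈ 2002.5, ∠ = arctan(100/2000) ≈ 2.86°
|H| = 200 · 100 / 3.6266e+07 ≈ 0.00055148
Gain = 20 log₁₀(0.00055148) ≈ -65.17 dB
∠H = 90.00° − 99.20° = -9.20°

-65.2 dB, -9.2°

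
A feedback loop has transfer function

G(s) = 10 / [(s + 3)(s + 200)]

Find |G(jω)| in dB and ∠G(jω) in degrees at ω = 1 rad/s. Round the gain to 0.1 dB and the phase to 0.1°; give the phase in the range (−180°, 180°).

At s = jω = j1:
pole (s+3): 3 + j1 → |·| = √(3²+1²) = √10 ≈ 3.1623, ∠ = arctan(1/3) ≈ 18.43°
pole (s+200): 200 + j1 → |·| = √(200²+1²) = √40001 ≈ 200, ∠ = arctan(1/200) ≈ 0.29°
|G| = 10 / 632.46 ≈ 0.015811
Gain = 20 log₁₀(0.015811) ≈ -36.02 dB
∠G = 0.00° − 18.72° = -18.72°

-36.0 dB, -18.7°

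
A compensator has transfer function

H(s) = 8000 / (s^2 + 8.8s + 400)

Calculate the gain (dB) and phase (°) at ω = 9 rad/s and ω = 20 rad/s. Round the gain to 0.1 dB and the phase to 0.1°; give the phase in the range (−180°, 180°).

At s = jω = j9:
quadratic: (j9)² + 8.8·j9 + 400 = 319 + j79.2 → |·| ≈ 328.68, ∠ ≈ 13.94°
|H| = 8000 / 328.68 ≈ 24.34
Gain = 20 log₁₀(24.34) ≈ 27.73 dB
∠H = 0.00° − 13.94° = -13.94°

At s = jω = j20:
quadratic: (j20)² + 8.8·j20 + 400 = 0 + j176 → |·| ≈ 176, ∠ ≈ 90.00°
|H| = 8000 / 176 ≈ 45.455
Gain = 20 log₁₀(45.455) ≈ 33.15 dB
∠H = 0.00° − 90.00° = -90.00°

ω = 9: 27.7 dB, -13.9°; ω = 20: 33.2 dB, -90.0°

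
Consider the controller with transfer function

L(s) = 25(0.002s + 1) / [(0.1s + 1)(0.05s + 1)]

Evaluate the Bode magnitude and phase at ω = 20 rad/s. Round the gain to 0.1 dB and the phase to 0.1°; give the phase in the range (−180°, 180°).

At ω = 20 rad/s:
zero (1 + j20·0.002) = 1 + j0.04 → |·| ≈ 1.0008, ∠ ≈ 2.29°
pole (1 + j20·0.1) = 1 + j2 → |·| ≈ 2.2361, ∠ ≈ 63.43°
pole (1 + j20·0.05) = 1 + j1 → |·| ≈ 1.4142, ∠ ≈ 45.00°
|L| = 25 · 1.0008 / (2.2361 · 1.4142) ≈ 7.912
Gain = 20 log₁₀(7.912) ≈ 17.97 dB
∠L = (2.29°) − (63.43° + 45.00°) = -106.14°

18.0 dB, -106.1°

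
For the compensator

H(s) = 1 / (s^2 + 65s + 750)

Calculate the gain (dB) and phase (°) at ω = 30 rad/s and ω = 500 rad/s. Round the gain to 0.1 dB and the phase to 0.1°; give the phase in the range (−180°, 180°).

ω = 30: -65.8 dB, -94.4°; ω = 500: -108.0 dB, -172.6°

Substitute s = j30:
Numerator: 1 = 1 + j0
Denominator: (j30)^2 + 65(j30) + 750 = -150 + j1950
|N| = √(1² + 0²) ≈ 1, ∠N ≈ 0.00°
|D| = √(150² + 1950²) ≈ 1955.8, ∠D ≈ 94.40°
|H| = 1 / 1955.8 ≈ 0.0005113
Gain = 20 log₁₀(0.0005113) ≈ -65.83 dB
∠H = 0.00° − 94.40° = -94.40°

Substitute s = j500:
Numerator: 1 = 1 + j0
Denominator: (j500)^2 + 65(j500) + 750 = -249250 + j32500
|N| = √(1² + 0²) ≈ 1, ∠N ≈ 0.00°
|D| = √(249250² + 32500²) ≈ 2.5136e+05, ∠D ≈ 172.57°
|H| = 1 / 2.5136e+05 ≈ 3.9784e-06
Gain = 20 log₁₀(3.9784e-06) ≈ -108.01 dB
∠H = 0.00° − 172.57° = -172.57°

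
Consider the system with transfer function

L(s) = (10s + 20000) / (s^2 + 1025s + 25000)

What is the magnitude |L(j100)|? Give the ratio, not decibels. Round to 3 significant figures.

Substitute s = j100:
Numerator: 10(j100) + 20000 = 20000 + j1000
Denominator: (j100)^2 + 1025(j100) + 25000 = 15000 + j102500
|N| = √(20000² + 1000²) ≈ 20025, ∠N ≈ 2.86°
|D| = √(15000² + 102500²) ≈ 1.0359e+05, ∠D ≈ 81.67°
|L| = 20025 / 1.0359e+05 ≈ 0.19331

0.193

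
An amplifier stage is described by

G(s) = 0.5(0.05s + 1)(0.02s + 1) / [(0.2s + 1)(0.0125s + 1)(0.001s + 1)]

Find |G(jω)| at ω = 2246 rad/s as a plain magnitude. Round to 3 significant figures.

At ω = 2246 rad/s:
zero (1 + j2246·0.05) = 1 + j112.3 → |·| ≈ 112.3, ∠ ≈ 89.49°
zero (1 + j2246·0.02) = 1 + j44.92 → |·| ≈ 44.931, ∠ ≈ 88.72°
pole (1 + j2246·0.2) = 1 + j449.2 → |·| ≈ 449.2, ∠ ≈ 89.87°
pole (1 + j2246·0.0125) = 1 + j28.075 → |·| ≈ 28.093, ∠ ≈ 87.96°
pole (1 + j2246·0.001) = 1 + j2.246 → |·| ≈ 2.4586, ∠ ≈ 66.00°
|G| = 0.5 · 112.3 · 44.931 / (449.2 · 28.093 · 2.4586) ≈ 0.081315

0.0813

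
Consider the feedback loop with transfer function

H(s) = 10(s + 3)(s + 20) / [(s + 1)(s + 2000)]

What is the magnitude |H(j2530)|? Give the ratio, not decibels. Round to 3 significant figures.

7.85

At s = jω = j2530:
zero (s+3): 3 + j2530 → |·| = √(3²+2530²) = √6400909 ≈ 2530, ∠ = arctan(2530/3) ≈ 89.93°
zero (s+20): 20 + j2530 → |·| = √(20²+2530²) = √6401300 ≈ 2530.1, ∠ = arctan(2530/20) ≈ 89.55°
pole (s+1): 1 + j2530 → |·| = √(1²+2530²) = √6400901 ≈ 2530, ∠ = arctan(2530/1) ≈ 89.98°
pole (s+2000): 2000 + j2530 → |·| = √(2000²+2530²) = √10400900 ≈ 3225, ∠ = arctan(2530/2000) ≈ 51.67°
|H| = 10 · 6.4012e+06 / 8.1592e+06 ≈ 7.8454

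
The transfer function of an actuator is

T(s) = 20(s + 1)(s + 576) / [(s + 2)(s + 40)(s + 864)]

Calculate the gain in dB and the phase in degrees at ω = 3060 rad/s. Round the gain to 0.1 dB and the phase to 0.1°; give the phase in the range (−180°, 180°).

-43.9 dB, -84.1°

At s = jω = j3060:
zero (s+1): 1 + j3060 → |·| = √(1²+3060²) = √9363601 ≈ 3060, ∠ = arctan(3060/1) ≈ 89.98°
zero (s+576): 576 + j3060 → |·| = √(576²+3060²) = √9695376 ≈ 3113.7, ∠ = arctan(3060/576) ≈ 79.34°
pole (s+2): 2 + j3060 → |·| = √(2²+3060²) = √9363604 ≈ 3060, ∠ = arctan(3060/2) ≈ 89.96°
pole (s+40): 40 + j3060 → |·| = √(40²+3060²) = √9365200 ≈ 3060.3, ∠ = arctan(3060/40) ≈ 89.25°
pole (s+864): 864 + j3060 → |·| = √(864²+3060²) = √10110096 ≈ 3179.6, ∠ = arctan(3060/864) ≈ 74.23°
|T| = 20 · 9.5279e+06 / 2.9775e+10 ≈ 0.0063999
Gain = 20 log₁₀(0.0063999) ≈ -43.88 dB
∠T = 169.32° − 253.44° = -84.12°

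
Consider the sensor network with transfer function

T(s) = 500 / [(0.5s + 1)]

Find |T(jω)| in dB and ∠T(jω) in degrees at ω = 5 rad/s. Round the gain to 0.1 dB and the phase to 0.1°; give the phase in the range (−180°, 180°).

At ω = 5 rad/s:
pole (1 + j5·0.5) = 1 + j2.5 → |·| ≈ 2.6926, ∠ ≈ 68.20°
|T| = 500 · 1 / (2.6926) ≈ 185.69
Gain = 20 log₁₀(185.69) ≈ 45.38 dB
∠T = (0°) − (68.20°) = -68.20°

45.4 dB, -68.2°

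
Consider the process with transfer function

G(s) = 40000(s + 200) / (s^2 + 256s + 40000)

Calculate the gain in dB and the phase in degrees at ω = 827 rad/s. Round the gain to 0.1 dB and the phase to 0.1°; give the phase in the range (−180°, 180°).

34.0 dB, -85.4°

At s = jω = j827:
zero (s+200): 200 + j827 → |·| = √(200²+827²) = √723929 ≈ 850.84, ∠ = arctan(827/200) ≈ 76.40°
quadratic: (j827)² + 256·j827 + 40000 = -643929 + j211712 → |·| ≈ 6.7784e+05, ∠ ≈ 161.80°
|G| = 40000 · 850.84 / 6.7784e+05 ≈ 50.209
Gain = 20 log₁₀(50.209) ≈ 34.02 dB
∠G = 76.40° − 161.80° = -85.40°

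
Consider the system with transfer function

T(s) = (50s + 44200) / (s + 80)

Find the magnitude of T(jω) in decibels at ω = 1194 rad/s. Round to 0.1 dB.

35.9 dB

Substitute s = j1194:
Numerator: 50(j1194) + 44200 = 44200 + j59700
Denominator: (j1194) + 80 = 80 + j1194
|N| = √(44200² + 59700²) ≈ 74281, ∠N ≈ 53.48°
|D| = √(80² + 1194²) ≈ 1196.7, ∠D ≈ 86.17°
|T| = 74281 / 1196.7 ≈ 62.072
Gain = 20 log₁₀(62.072) ≈ 35.86 dB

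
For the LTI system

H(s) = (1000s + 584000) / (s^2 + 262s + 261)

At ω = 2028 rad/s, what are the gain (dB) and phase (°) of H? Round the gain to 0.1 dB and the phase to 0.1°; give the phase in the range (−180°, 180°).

Substitute s = j2028:
Numerator: 1000(j2028) + 584000 = 584000 + j2028000
Denominator: (j2028)^2 + 262(j2028) + 261 = -4112523 + j531336
|N| = √(584000² + 2028000²) ≈ 2.1104e+06, ∠N ≈ 73.94°
|D| = √(4112523² + 531336²) ≈ 4.1467e+06, ∠D ≈ 172.64°
|H| = 2.1104e+06 / 4.1467e+06 ≈ 0.50893
Gain = 20 log₁₀(0.50893) ≈ -5.87 dB
∠H = 73.94° − 172.64° = -98.70°

-5.9 dB, -98.7°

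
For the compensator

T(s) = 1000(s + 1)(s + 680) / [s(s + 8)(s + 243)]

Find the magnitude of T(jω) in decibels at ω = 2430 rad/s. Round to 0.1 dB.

-7.4 dB

At s = jω = j2430:
zero (s+1): 1 + j2430 → |·| = √(1²+2430²) = √5904901 ≈ 2430, ∠ = arctan(2430/1) ≈ 89.98°
zero (s+680): 680 + j2430 → |·| = √(680²+2430²) = √6367300 ≈ 2523.4, ∠ = arctan(2430/680) ≈ 74.37°
pole (s+8): 8 + j2430 → |·| = √(8²+2430²) = √5904964 ≈ 2430, ∠ = arctan(2430/8) ≈ 89.81°
pole (s+243): 243 + j2430 → |·| = √(243²+2430²) = √5963949 ≈ 2442.1, ∠ = arctan(2430/243) ≈ 84.29°
pole at origin: |s| = 2430, ∠ = 90.00° (in denominator)
|T| = 1000 · 6.1319e+06 / 1.442e+10 ≈ 0.42524
Gain = 20 log₁₀(0.42524) ≈ -7.43 dB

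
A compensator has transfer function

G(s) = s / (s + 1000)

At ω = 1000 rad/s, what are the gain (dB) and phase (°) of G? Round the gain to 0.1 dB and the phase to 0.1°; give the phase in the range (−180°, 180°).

At s = jω = j1000:
zero at origin: s = j1000 → |·| = 1000, ∠ = 90.00°
pole (s+1000): 1000 + j1000 → |·| = √(1000²+1000²) = √2000000 ≈ 1414.2, ∠ = arctan(1000/1000) ≈ 45.00°
|G| = 1 · 1000 / 1414.2 ≈ 0.70711
Gain = 20 log₁₀(0.70711) ≈ -3.01 dB
∠G = 90.00° − 45.00° = 45.00°

-3.0 dB, 45.0°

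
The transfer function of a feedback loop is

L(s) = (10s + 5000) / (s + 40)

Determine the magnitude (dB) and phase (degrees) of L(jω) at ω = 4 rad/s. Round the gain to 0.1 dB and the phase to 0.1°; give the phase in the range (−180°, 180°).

Substitute s = j4:
Numerator: 10(j4) + 5000 = 5000 + j40
Denominator: (j4) + 40 = 40 + j4
|N| = √(5000² + 40²) ≈ 5000.2, ∠N ≈ 0.46°
|D| = √(40² + 4²) ≈ 40.2, ∠D ≈ 5.71°
|L| = 5000.2 / 40.2 ≈ 124.38
Gain = 20 log₁₀(124.38) ≈ 41.90 dB
∠L = 0.46° − 5.71° = -5.25°

41.9 dB, -5.3°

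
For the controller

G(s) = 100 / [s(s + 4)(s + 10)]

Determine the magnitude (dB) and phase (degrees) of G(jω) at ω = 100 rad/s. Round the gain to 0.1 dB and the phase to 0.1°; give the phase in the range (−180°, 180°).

-80.1 dB, 98.0°

At s = jω = j100:
pole (s+4): 4 + j100 → |·| = √(4²+100²) = √10016 ≈ 100.08, ∠ = arctan(100/4) ≈ 87.71°
pole (s+10): 10 + j100 → |·| = √(10²+100²) = √10100 ≈ 100.5, ∠ = arctan(100/10) ≈ 84.29°
pole at origin: |s| = 100, ∠ = 90.00° (in denominator)
|G| = 100 / 1.0058e+06 ≈ 9.9423e-05
Gain = 20 log₁₀(9.9423e-05) ≈ -80.05 dB
∠G = 0.00° − 262.00° = -262.00° ≡ 98.00° (principal value)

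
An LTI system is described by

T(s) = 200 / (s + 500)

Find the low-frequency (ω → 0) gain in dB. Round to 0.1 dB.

-8.0 dB

T(0) = 200 / 500 = 0.4
20 log₁₀(0.4) ≈ -7.96 dB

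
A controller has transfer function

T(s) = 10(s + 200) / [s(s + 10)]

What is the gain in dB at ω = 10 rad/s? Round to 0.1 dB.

At s = jω = j10:
zero (s+200): 200 + j10 → |·| = √(200²+10²) = √40100 ≈ 200.25, ∠ = arctan(10/200) ≈ 2.86°
pole (s+10): 10 + j10 → |·| = √(10²+10²) = √200 ≈ 14.142, ∠ = arctan(10/10) ≈ 45.00°
pole at origin: |s| = 10, ∠ = 90.00° (in denominator)
|T| = 10 · 200.25 / 141.42 ≈ 14.16
Gain = 20 log₁₀(14.16) ≈ 23.02 dB

23.0 dB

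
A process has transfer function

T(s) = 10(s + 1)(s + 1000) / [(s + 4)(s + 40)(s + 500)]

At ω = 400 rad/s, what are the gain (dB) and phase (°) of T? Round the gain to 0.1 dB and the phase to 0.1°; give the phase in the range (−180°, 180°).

-27.6 dB, -100.7°

At s = jω = j400:
zero (s+1): 1 + j400 → |·| = √(1²+400²) = √160001 ≈ 400, ∠ = arctan(400/1) ≈ 89.86°
zero (s+1000): 1000 + j400 → |·| = √(1000²+400²) = √1160000 ≈ 1077, ∠ = arctan(400/1000) ≈ 21.80°
pole (s+4): 4 + j400 → |·| = √(4²+400²) = √160016 ≈ 400.02, ∠ = arctan(400/4) ≈ 89.43°
pole (s+40): 40 + j400 → |·| = √(40²+400²) = √161600 ≈ 402, ∠ = arctan(400/40) ≈ 84.29°
pole (s+500): 500 + j400 → |·| = √(500²+400²) = √410000 ≈ 640.31, ∠ = arctan(400/500) ≈ 38.66°
|T| = 10 · 4.308e+05 / 1.0297e+08 ≈ 0.041837
Gain = 20 log₁₀(0.041837) ≈ -27.57 dB
∠T = 111.66° − 212.38° = -100.72°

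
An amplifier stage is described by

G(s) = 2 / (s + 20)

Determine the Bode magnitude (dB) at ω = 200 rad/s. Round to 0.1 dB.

-40.0 dB

Substitute s = j200:
Numerator: 2 = 2 + j0
Denominator: (j200) + 20 = 20 + j200
|N| = √(2² + 0²) ≈ 2, ∠N ≈ 0.00°
|D| = √(20² + 200²) ≈ 201, ∠D ≈ 84.29°
|G| = 2 / 201 ≈ 0.0099502
Gain = 20 log₁₀(0.0099502) ≈ -40.04 dB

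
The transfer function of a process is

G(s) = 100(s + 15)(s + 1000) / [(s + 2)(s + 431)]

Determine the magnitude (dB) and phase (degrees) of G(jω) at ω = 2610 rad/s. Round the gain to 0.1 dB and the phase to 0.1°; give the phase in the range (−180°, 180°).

40.5 dB, -11.9°

At s = jω = j2610:
zero (s+15): 15 + j2610 → |·| = √(15²+2610²) = √6812325 ≈ 2610, ∠ = arctan(2610/15) ≈ 89.67°
zero (s+1000): 1000 + j2610 → |·| = √(1000²+2610²) = √7812100 ≈ 2795, ∠ = arctan(2610/1000) ≈ 69.04°
pole (s+2): 2 + j2610 → |·| = √(2²+2610²) = √6812104 ≈ 2610, ∠ = arctan(2610/2) ≈ 89.96°
pole (s+431): 431 + j2610 → |·| = √(431²+2610²) = √6997861 ≈ 2645.3, ∠ = arctan(2610/431) ≈ 80.62°
|G| = 100 · 7.295e+06 / 6.9042e+06 ≈ 105.66
Gain = 20 log₁₀(105.66) ≈ 40.48 dB
∠G = 158.71° − 170.58° = -11.87°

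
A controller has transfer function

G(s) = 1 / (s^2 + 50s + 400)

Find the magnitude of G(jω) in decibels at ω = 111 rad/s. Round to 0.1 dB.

-82.4 dB

Substitute s = j111:
Numerator: 1 = 1 + j0
Denominator: (j111)^2 + 50(j111) + 400 = -11921 + j5550
|N| = √(1² + 0²) ≈ 1, ∠N ≈ 0.00°
|D| = √(11921² + 5550²) ≈ 13150, ∠D ≈ 155.03°
|G| = 1 / 13150 ≈ 7.6046e-05
Gain = 20 log₁₀(7.6046e-05) ≈ -82.38 dB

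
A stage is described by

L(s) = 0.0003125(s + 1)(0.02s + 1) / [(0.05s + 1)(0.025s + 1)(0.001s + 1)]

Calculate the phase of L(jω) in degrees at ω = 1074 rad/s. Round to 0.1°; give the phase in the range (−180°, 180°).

At ω = 1074 rad/s:
zero (1 + j1074·1) = 1 + j1074 → |·| ≈ 1074, ∠ ≈ 89.95°
zero (1 + j1074·0.02) = 1 + j21.48 → |·| ≈ 21.503, ∠ ≈ 87.33°
pole (1 + j1074·0.05) = 1 + j53.7 → |·| ≈ 53.709, ∠ ≈ 88.93°
pole (1 + j1074·0.025) = 1 + j26.85 → |·| ≈ 26.869, ∠ ≈ 87.87°
pole (1 + j1074·0.001) = 1 + j1.074 → |·| ≈ 1.4675, ∠ ≈ 47.04°
∠L = (89.95° + 87.33°) − (88.93° + 87.87° + 47.04°) = -46.56°

-46.6°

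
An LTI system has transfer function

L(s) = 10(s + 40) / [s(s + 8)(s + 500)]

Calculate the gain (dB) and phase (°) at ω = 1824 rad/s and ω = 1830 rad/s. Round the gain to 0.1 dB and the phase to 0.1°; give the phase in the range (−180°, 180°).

ω = 1824: -110.8 dB, -165.7°; ω = 1830: -110.8 dB, -165.7°

At s = jω = j1824:
zero (s+40): 40 + j1824 → |·| = √(40²+1824²) = √3328576 ≈ 1824.4, ∠ = arctan(1824/40) ≈ 88.74°
pole (s+8): 8 + j1824 → |·| = √(8²+1824²) = √3327040 ≈ 1824, ∠ = arctan(1824/8) ≈ 89.75°
pole (s+500): 500 + j1824 → |·| = √(500²+1824²) = √3576976 ≈ 1891.3, ∠ = arctan(1824/500) ≈ 74.67°
pole at origin: |s| = 1824, ∠ = 90.00° (in denominator)
|L| = 10 · 1824.4 / 6.2923e+09 ≈ 2.8994e-06
Gain = 20 log₁₀(2.8994e-06) ≈ -110.75 dB
∠L = 88.74° − 254.42° = -165.68°

At s = jω = j1830:
zero (s+40): 40 + j1830 → |·| = √(40²+1830²) = √3350500 ≈ 1830.4, ∠ = arctan(1830/40) ≈ 88.75°
pole (s+8): 8 + j1830 → |·| = √(8²+1830²) = √3348964 ≈ 1830, ∠ = arctan(1830/8) ≈ 89.75°
pole (s+500): 500 + j1830 → |·| = √(500²+1830²) = √3598900 ≈ 1897.1, ∠ = arctan(1830/500) ≈ 74.72°
pole at origin: |s| = 1830, ∠ = 90.00° (in denominator)
|L| = 10 · 1830.4 / 6.3532e+09 ≈ 2.8811e-06
Gain = 20 log₁₀(2.8811e-06) ≈ -110.81 dB
∠L = 88.75° − 254.47° = -165.72°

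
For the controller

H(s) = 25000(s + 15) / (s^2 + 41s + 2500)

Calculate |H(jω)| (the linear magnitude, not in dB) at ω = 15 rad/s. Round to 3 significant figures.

225

At s = jω = j15:
zero (s+15): 15 + j15 → |·| = √(15²+15²) = √450 ≈ 21.213, ∠ = arctan(15/15) ≈ 45.00°
quadratic: (j15)² + 41·j15 + 2500 = 2275 + j615 → |·| ≈ 2356.7, ∠ ≈ 15.13°
|H| = 25000 · 21.213 / 2356.7 ≈ 225.03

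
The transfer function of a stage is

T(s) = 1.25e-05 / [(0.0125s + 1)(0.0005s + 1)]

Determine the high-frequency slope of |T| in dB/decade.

-40 dB/decade

Each pole contributes −20 dB/decade at high frequency; each zero contributes +20 dB/decade.
Net: 0 zero(s) − 2 pole(s) → -40 dB/decade.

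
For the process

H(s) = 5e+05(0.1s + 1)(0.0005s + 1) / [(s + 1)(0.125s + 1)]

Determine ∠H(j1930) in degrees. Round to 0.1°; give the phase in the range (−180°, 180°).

-46.1°

At ω = 1930 rad/s:
zero (1 + j1930·0.1) = 1 + j193 → |·| ≈ 193, ∠ ≈ 89.70°
zero (1 + j1930·0.0005) = 1 + j0.965 → |·| ≈ 1.3897, ∠ ≈ 43.98°
pole (1 + j1930·1) = 1 + j1930 → |·| ≈ 1930, ∠ ≈ 89.97°
pole (1 + j1930·0.125) = 1 + j241.25 → |·| ≈ 241.25, ∠ ≈ 89.76°
∠H = (89.70° + 43.98°) − (89.97° + 89.76°) = -46.05°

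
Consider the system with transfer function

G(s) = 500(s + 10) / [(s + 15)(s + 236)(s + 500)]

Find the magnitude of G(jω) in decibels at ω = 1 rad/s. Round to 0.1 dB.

At s = jω = j1:
zero (s+10): 10 + j1 → |·| = √(10²+1²) = √101 ≈ 10.05, ∠ = arctan(1/10) ≈ 5.71°
pole (s+15): 15 + j1 → |·| = √(15²+1²) = √226 ≈ 15.033, ∠ = arctan(1/15) ≈ 3.81°
pole (s+236): 236 + j1 → |·| = √(236²+1²) = √55697 ≈ 236, ∠ = arctan(1/236) ≈ 0.24°
pole (s+500): 500 + j1 → |·| = √(500²+1²) = √250001 ≈ 500, ∠ = arctan(1/500) ≈ 0.11°
|G| = 500 · 10.05 / 1.7739e+06 ≈ 0.0028327
Gain = 20 log₁₀(0.0028327) ≈ -50.96 dB

-51.0 dB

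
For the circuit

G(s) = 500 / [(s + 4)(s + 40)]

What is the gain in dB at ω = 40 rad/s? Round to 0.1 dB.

At s = jω = j40:
pole (s+4): 4 + j40 → |·| = √(4²+40²) = √1616 ≈ 40.2, ∠ = arctan(40/4) ≈ 84.29°
pole (s+40): 40 + j40 → |·| = √(40²+40²) = √3200 ≈ 56.569, ∠ = arctan(40/40) ≈ 45.00°
|G| = 500 / 2274.1 ≈ 0.21987
Gain = 20 log₁₀(0.21987) ≈ -13.16 dB

-13.2 dB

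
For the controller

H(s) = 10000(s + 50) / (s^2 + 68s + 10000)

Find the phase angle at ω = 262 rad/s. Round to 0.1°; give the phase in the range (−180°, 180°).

-83.9°

At s = jω = j262:
zero (s+50): 50 + j262 → |·| = √(50²+262²) = √71144 ≈ 266.73, ∠ = arctan(262/50) ≈ 79.20°
quadratic: (j262)² + 68·j262 + 10000 = -58644 + j17816 → |·| ≈ 61291, ∠ ≈ 163.10°
∠H = 79.20° − 163.10° = -83.90°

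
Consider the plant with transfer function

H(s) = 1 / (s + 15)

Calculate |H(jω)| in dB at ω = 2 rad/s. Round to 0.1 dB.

At s = jω = j2:
pole (s+15): 15 + j2 → |·| = √(15²+2²) = √229 ≈ 15.133, ∠ = arctan(2/15) ≈ 7.59°
|H| = 1 / 15.133 ≈ 0.066081
Gain = 20 log₁₀(0.066081) ≈ -23.60 dB

-23.6 dB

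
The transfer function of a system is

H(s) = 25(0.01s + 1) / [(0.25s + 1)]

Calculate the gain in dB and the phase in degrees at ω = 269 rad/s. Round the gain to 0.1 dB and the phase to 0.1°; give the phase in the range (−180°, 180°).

0.6 dB, -19.5°

At ω = 269 rad/s:
zero (1 + j269·0.01) = 1 + j2.69 → |·| ≈ 2.8699, ∠ ≈ 69.61°
pole (1 + j269·0.25) = 1 + j67.25 → |·| ≈ 67.257, ∠ ≈ 89.15°
|H| = 25 · 2.8699 / (67.257) ≈ 1.0668
Gain = 20 log₁₀(1.0668) ≈ 0.56 dB
∠H = (69.61°) − (89.15°) = -19.54°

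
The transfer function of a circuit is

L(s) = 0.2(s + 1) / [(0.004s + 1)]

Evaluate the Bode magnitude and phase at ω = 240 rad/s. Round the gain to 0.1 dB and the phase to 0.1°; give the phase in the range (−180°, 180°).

At ω = 240 rad/s:
zero (1 + j240·1) = 1 + j240 → |·| ≈ 240, ∠ ≈ 89.76°
pole (1 + j240·0.004) = 1 + j0.96 → |·| ≈ 1.3862, ∠ ≈ 43.83°
|L| = 0.2 · 240 / (1.3862) ≈ 34.627
Gain = 20 log₁₀(34.627) ≈ 30.79 dB
∠L = (89.76°) − (43.83°) = 45.93°

30.8 dB, 45.9°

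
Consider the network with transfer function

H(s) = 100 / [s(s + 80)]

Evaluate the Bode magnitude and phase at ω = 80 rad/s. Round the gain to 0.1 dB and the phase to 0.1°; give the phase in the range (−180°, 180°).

At s = jω = j80:
pole (s+80): 80 + j80 → |·| = √(80²+80²) = √12800 ≈ 113.14, ∠ = arctan(80/80) ≈ 45.00°
pole at origin: |s| = 80, ∠ = 90.00° (in denominator)
|H| = 100 / 9051.2 ≈ 0.011048
Gain = 20 log₁₀(0.011048) ≈ -39.13 dB
∠H = 0.00° − 135.00° = -135.00°

-39.1 dB, -135.0°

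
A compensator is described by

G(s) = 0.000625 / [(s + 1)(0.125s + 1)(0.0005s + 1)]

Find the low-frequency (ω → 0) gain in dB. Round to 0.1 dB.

-64.1 dB

G(0) = 0.000625 · 1 / 1 = 0.000625
20 log₁₀(0.000625) ≈ -64.08 dB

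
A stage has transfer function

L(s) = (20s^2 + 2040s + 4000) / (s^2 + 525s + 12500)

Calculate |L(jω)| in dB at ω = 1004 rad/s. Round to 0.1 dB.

Substitute s = j1004:
Numerator: 20(j1004)^2 + 2040(j1004) + 4000 = -20156320 + j2048160
Denominator: (j1004)^2 + 525(j1004) + 12500 = -995516 + j527100
|N| = √(20156320² + 2048160²) ≈ 2.026e+07, ∠N ≈ 174.20°
|D| = √(995516² + 527100²) ≈ 1.1264e+06, ∠D ≈ 152.10°
|L| = 2.026e+07 / 1.1264e+06 ≈ 17.987
Gain = 20 log₁₀(17.987) ≈ 25.10 dB

25.1 dB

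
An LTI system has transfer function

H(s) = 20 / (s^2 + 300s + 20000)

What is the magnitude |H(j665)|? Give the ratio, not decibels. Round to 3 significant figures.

Substitute s = j665:
Numerator: 20 = 20 + j0
Denominator: (j665)^2 + 300(j665) + 20000 = -422225 + j199500
|N| = √(20² + 0²) ≈ 20, ∠N ≈ 0.00°
|D| = √(422225² + 199500²) ≈ 4.6698e+05, ∠D ≈ 154.71°
|H| = 20 / 4.6698e+05 ≈ 4.2828e-05

4.28e-05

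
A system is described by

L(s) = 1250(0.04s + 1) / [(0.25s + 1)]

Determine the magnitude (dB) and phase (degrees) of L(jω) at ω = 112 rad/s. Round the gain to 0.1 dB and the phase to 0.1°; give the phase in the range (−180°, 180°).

At ω = 112 rad/s:
zero (1 + j112·0.04) = 1 + j4.48 → |·| ≈ 4.5903, ∠ ≈ 77.42°
pole (1 + j112·0.25) = 1 + j28 → |·| ≈ 28.018, ∠ ≈ 87.95°
|L| = 1250 · 4.5903 / (28.018) ≈ 204.79
Gain = 20 log₁₀(204.79) ≈ 46.23 dB
∠L = (77.42°) − (87.95°) = -10.53°

46.2 dB, -10.5°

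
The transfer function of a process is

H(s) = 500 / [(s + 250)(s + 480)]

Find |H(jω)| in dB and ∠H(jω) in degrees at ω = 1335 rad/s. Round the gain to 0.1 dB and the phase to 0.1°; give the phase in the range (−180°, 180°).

-71.7 dB, -149.6°

At s = jω = j1335:
pole (s+250): 250 + j1335 → |·| = √(250²+1335²) = √1844725 ≈ 1358.2, ∠ = arctan(1335/250) ≈ 79.39°
pole (s+480): 480 + j1335 → |·| = √(480²+1335²) = √2012625 ≈ 1418.7, ∠ = arctan(1335/480) ≈ 70.22°
|H| = 500 / 1.9269e+06 ≈ 0.00025948
Gain = 20 log₁₀(0.00025948) ≈ -71.72 dB
∠H = 0.00° − 149.61° = -149.61°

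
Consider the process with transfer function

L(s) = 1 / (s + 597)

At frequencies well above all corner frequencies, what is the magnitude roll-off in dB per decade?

-20 dB/decade

Each pole contributes −20 dB/decade at high frequency; each zero contributes +20 dB/decade.
Net: 0 zero(s) − 1 pole(s) → -20 dB/decade.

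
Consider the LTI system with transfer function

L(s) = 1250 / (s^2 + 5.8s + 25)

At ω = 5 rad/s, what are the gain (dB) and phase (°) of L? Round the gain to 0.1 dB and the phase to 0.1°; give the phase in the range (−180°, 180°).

32.7 dB, -90.0°

At s = jω = j5:
quadratic: (j5)² + 5.8·j5 + 25 = 0 + j29 → |·| ≈ 29, ∠ ≈ 90.00°
|L| = 1250 / 29 ≈ 43.103
Gain = 20 log₁₀(43.103) ≈ 32.69 dB
∠L = 0.00° − 90.00° = -90.00°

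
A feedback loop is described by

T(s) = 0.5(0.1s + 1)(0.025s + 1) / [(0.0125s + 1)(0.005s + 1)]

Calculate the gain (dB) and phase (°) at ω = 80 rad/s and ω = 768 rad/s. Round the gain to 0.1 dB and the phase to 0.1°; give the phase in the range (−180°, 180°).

At ω = 80 rad/s:
zero (1 + j80·0.1) = 1 + j8 → |·| ≈ 8.0623, ∠ ≈ 82.87°
zero (1 + j80·0.025) = 1 + j2 → |·| ≈ 2.2361, ∠ ≈ 63.43°
pole (1 + j80·0.0125) = 1 + j1 → |·| ≈ 1.4142, ∠ ≈ 45.00°
pole (1 + j80·0.005) = 1 + j0.4 → |·| ≈ 1.077, ∠ ≈ 21.80°
|T| = 0.5 · 8.0623 · 2.2361 / (1.4142 · 1.077) ≈ 5.9183
Gain = 20 log₁₀(5.9183) ≈ 15.44 dB
∠T = (82.87° + 63.43°) − (45.00° + 21.80°) = 79.50°

At ω = 768 rad/s:
zero (1 + j768·0.1) = 1 + j76.8 → |·| ≈ 76.807, ∠ ≈ 89.25°
zero (1 + j768·0.025) = 1 + j19.2 → |·| ≈ 19.226, ∠ ≈ 87.02°
pole (1 + j768·0.0125) = 1 + j9.6 → |·| ≈ 9.6519, ∠ ≈ 84.05°
pole (1 + j768·0.005) = 1 + j3.84 → |·| ≈ 3.9681, ∠ ≈ 75.40°
|T| = 0.5 · 76.807 · 19.226 / (9.6519 · 3.9681) ≈ 19.278
Gain = 20 log₁₀(19.278) ≈ 25.70 dB
∠T = (89.25° + 87.02°) − (84.05° + 75.40°) = 16.82°

ω = 80: 15.4 dB, 79.5°; ω = 768: 25.7 dB, 16.8°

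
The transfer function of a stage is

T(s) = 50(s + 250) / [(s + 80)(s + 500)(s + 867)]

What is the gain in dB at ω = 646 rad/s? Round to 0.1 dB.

At s = jω = j646:
zero (s+250): 250 + j646 → |·| = √(250²+646²) = √479816 ≈ 692.69, ∠ = arctan(646/250) ≈ 68.84°
pole (s+80): 80 + j646 → |·| = √(80²+646²) = √423716 ≈ 650.93, ∠ = arctan(646/80) ≈ 82.94°
pole (s+500): 500 + j646 → |·| = √(500²+646²) = √667316 ≈ 816.89, ∠ = arctan(646/500) ≈ 52.26°
pole (s+867): 867 + j646 → |·| = √(867²+646²) = √1169005 ≈ 1081.2, ∠ = arctan(646/867) ≈ 36.69°
|T| = 50 · 692.69 / 5.7492e+08 ≈ 6.0242e-05
Gain = 20 log₁₀(6.0242e-05) ≈ -84.40 dB

-84.4 dB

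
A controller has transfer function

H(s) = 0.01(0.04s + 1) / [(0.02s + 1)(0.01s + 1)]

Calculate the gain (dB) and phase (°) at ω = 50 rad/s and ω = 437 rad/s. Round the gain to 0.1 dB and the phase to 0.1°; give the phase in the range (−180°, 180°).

At ω = 50 rad/s:
zero (1 + j50·0.04) = 1 + j2 → |·| ≈ 2.2361, ∠ ≈ 63.43°
pole (1 + j50·0.02) = 1 + j1 → |·| ≈ 1.4142, ∠ ≈ 45.00°
pole (1 + j50·0.01) = 1 + j0.5 → |·| ≈ 1.118, ∠ ≈ 26.57°
|H| = 0.01 · 2.2361 / (1.4142 · 1.118) ≈ 0.014143
Gain = 20 log₁₀(0.014143) ≈ -36.99 dB
∠H = (63.43°) − (45.00° + 26.57°) = -8.14°

At ω = 437 rad/s:
zero (1 + j437·0.04) = 1 + j17.48 → |·| ≈ 17.509, ∠ ≈ 86.73°
pole (1 + j437·0.02) = 1 + j8.74 → |·| ≈ 8.797, ∠ ≈ 83.47°
pole (1 + j437·0.01) = 1 + j4.37 → |·| ≈ 4.483, ∠ ≈ 77.11°
|H| = 0.01 · 17.509 / (8.797 · 4.483) ≈ 0.0044397
Gain = 20 log₁₀(0.0044397) ≈ -47.05 dB
∠H = (86.73°) − (83.47° + 77.11°) = -73.85°

ω = 50: -37.0 dB, -8.1°; ω = 437: -47.1 dB, -73.9°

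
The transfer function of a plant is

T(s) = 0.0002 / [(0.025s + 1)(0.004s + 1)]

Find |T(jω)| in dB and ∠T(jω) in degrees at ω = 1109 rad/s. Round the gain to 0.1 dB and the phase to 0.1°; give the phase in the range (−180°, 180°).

-116.0 dB, -165.2°

At ω = 1109 rad/s:
pole (1 + j1109·0.025) = 1 + j27.725 → |·| ≈ 27.743, ∠ ≈ 87.93°
pole (1 + j1109·0.004) = 1 + j4.436 → |·| ≈ 4.5473, ∠ ≈ 77.30°
|T| = 0.0002 · 1 / (27.743 · 4.5473) ≈ 1.5853e-06
Gain = 20 log₁₀(1.5853e-06) ≈ -116.00 dB
∠T = (0°) − (87.93° + 77.30°) = -165.23°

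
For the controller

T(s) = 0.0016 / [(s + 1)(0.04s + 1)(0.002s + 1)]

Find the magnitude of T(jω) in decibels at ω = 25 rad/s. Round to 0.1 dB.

At ω = 25 rad/s:
pole (1 + j25·1) = 1 + j25 → |·| ≈ 25.02, ∠ ≈ 87.71°
pole (1 + j25·0.04) = 1 + j1 → |·| ≈ 1.4142, ∠ ≈ 45.00°
pole (1 + j25·0.002) = 1 + j0.05 → |·| ≈ 1.0012, ∠ ≈ 2.86°
|T| = 0.0016 · 1 / (25.02 · 1.4142 · 1.0012) ≈ 4.5165e-05
Gain = 20 log₁₀(4.5165e-05) ≈ -86.90 dB

-86.9 dB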